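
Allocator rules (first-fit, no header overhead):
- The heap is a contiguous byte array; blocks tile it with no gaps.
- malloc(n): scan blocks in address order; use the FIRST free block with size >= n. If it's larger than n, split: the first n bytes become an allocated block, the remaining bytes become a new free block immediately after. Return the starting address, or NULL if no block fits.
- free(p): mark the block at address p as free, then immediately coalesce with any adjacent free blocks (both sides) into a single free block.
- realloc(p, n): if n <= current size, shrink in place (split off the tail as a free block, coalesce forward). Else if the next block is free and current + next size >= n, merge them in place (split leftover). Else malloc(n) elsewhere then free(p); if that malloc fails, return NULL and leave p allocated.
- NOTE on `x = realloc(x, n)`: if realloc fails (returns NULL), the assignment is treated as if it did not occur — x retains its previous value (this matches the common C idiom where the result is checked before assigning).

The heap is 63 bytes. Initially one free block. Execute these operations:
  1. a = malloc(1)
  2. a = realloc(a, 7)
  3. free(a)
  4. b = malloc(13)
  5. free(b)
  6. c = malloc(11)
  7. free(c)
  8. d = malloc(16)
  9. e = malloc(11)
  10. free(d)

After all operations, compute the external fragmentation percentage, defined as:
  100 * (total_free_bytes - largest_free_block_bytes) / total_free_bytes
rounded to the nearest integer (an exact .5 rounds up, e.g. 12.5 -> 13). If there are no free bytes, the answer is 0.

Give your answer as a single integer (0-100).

Op 1: a = malloc(1) -> a = 0; heap: [0-0 ALLOC][1-62 FREE]
Op 2: a = realloc(a, 7) -> a = 0; heap: [0-6 ALLOC][7-62 FREE]
Op 3: free(a) -> (freed a); heap: [0-62 FREE]
Op 4: b = malloc(13) -> b = 0; heap: [0-12 ALLOC][13-62 FREE]
Op 5: free(b) -> (freed b); heap: [0-62 FREE]
Op 6: c = malloc(11) -> c = 0; heap: [0-10 ALLOC][11-62 FREE]
Op 7: free(c) -> (freed c); heap: [0-62 FREE]
Op 8: d = malloc(16) -> d = 0; heap: [0-15 ALLOC][16-62 FREE]
Op 9: e = malloc(11) -> e = 16; heap: [0-15 ALLOC][16-26 ALLOC][27-62 FREE]
Op 10: free(d) -> (freed d); heap: [0-15 FREE][16-26 ALLOC][27-62 FREE]
Free blocks: [16 36] total_free=52 largest=36 -> 100*(52-36)/52 = 1600/52 ≈ 30.769 -> rounds to 31

Answer: 31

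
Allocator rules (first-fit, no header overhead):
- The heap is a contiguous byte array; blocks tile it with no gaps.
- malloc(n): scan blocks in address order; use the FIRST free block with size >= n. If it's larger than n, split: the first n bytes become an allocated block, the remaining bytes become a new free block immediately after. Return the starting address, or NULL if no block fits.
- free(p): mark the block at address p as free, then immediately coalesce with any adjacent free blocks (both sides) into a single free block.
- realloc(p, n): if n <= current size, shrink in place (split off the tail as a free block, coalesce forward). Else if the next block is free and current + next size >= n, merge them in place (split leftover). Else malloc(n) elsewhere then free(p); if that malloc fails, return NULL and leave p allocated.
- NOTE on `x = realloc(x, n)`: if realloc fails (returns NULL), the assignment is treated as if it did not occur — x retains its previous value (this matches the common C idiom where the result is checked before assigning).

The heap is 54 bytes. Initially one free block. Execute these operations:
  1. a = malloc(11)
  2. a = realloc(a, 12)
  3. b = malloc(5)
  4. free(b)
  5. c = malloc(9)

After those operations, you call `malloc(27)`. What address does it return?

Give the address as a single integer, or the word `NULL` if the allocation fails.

Op 1: a = malloc(11) -> a = 0; heap: [0-10 ALLOC][11-53 FREE]
Op 2: a = realloc(a, 12) -> a = 0; heap: [0-11 ALLOC][12-53 FREE]
Op 3: b = malloc(5) -> b = 12; heap: [0-11 ALLOC][12-16 ALLOC][17-53 FREE]
Op 4: free(b) -> (freed b); heap: [0-11 ALLOC][12-53 FREE]
Op 5: c = malloc(9) -> c = 12; heap: [0-11 ALLOC][12-20 ALLOC][21-53 FREE]
malloc(27): first-fit scan over [0-11 ALLOC][12-20 ALLOC][21-53 FREE] -> 21

Answer: 21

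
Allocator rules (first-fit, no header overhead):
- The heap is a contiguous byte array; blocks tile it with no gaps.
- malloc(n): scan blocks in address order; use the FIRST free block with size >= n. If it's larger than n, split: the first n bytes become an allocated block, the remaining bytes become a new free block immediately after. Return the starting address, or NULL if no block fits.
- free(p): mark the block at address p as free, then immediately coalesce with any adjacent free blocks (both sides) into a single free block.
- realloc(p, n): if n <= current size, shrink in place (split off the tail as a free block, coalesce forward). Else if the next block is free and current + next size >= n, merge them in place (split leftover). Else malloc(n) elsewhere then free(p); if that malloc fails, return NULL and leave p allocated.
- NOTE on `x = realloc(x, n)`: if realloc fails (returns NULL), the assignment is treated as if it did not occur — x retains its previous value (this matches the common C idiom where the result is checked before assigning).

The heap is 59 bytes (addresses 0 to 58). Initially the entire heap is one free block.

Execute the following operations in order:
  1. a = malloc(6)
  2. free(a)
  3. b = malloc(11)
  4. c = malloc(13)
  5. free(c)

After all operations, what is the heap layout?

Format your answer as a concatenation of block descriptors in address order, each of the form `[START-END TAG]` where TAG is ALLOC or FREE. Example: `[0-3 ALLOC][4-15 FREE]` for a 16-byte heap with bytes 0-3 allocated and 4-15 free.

Op 1: a = malloc(6) -> a = 0; heap: [0-5 ALLOC][6-58 FREE]
Op 2: free(a) -> (freed a); heap: [0-58 FREE]
Op 3: b = malloc(11) -> b = 0; heap: [0-10 ALLOC][11-58 FREE]
Op 4: c = malloc(13) -> c = 11; heap: [0-10 ALLOC][11-23 ALLOC][24-58 FREE]
Op 5: free(c) -> (freed c); heap: [0-10 ALLOC][11-58 FREE]

Answer: [0-10 ALLOC][11-58 FREE]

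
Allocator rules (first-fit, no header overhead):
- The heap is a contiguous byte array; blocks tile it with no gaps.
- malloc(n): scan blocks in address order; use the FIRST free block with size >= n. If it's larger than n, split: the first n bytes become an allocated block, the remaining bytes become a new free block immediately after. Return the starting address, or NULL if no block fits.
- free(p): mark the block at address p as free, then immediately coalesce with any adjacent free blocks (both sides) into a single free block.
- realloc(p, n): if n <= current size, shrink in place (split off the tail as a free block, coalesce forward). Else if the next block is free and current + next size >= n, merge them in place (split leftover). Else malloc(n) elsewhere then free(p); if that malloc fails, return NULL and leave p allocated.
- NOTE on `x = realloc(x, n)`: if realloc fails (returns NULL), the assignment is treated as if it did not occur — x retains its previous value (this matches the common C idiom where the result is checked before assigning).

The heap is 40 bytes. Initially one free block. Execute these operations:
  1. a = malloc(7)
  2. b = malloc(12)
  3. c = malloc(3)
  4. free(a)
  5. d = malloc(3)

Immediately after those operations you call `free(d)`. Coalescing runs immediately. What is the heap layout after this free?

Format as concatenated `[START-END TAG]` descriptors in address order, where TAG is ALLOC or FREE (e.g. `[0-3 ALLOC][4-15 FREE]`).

Answer: [0-6 FREE][7-18 ALLOC][19-21 ALLOC][22-39 FREE]

Derivation:
Op 1: a = malloc(7) -> a = 0; heap: [0-6 ALLOC][7-39 FREE]
Op 2: b = malloc(12) -> b = 7; heap: [0-6 ALLOC][7-18 ALLOC][19-39 FREE]
Op 3: c = malloc(3) -> c = 19; heap: [0-6 ALLOC][7-18 ALLOC][19-21 ALLOC][22-39 FREE]
Op 4: free(a) -> (freed a); heap: [0-6 FREE][7-18 ALLOC][19-21 ALLOC][22-39 FREE]
Op 5: d = malloc(3) -> d = 0; heap: [0-2 ALLOC][3-6 FREE][7-18 ALLOC][19-21 ALLOC][22-39 FREE]
free(d): d = 0 -> block [0-2 ALLOC]; mark free, coalesce with adjacent free neighbors -> [0-6 FREE][7-18 ALLOC][19-21 ALLOC][22-39 FREE]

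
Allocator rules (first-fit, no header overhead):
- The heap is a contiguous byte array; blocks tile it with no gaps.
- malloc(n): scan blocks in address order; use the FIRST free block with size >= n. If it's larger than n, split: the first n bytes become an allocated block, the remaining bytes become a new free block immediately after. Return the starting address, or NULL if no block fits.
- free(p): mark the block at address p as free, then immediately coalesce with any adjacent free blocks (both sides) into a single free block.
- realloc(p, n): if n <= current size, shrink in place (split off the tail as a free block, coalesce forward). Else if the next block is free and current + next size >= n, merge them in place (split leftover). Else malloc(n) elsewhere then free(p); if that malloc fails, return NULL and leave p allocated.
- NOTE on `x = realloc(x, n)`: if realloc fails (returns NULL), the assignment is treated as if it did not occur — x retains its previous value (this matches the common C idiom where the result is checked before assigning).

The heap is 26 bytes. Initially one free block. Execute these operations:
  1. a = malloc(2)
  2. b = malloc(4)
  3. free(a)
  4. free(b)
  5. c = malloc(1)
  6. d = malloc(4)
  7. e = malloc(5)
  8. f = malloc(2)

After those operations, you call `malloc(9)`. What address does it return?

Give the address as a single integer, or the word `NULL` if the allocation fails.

Answer: 12

Derivation:
Op 1: a = malloc(2) -> a = 0; heap: [0-1 ALLOC][2-25 FREE]
Op 2: b = malloc(4) -> b = 2; heap: [0-1 ALLOC][2-5 ALLOC][6-25 FREE]
Op 3: free(a) -> (freed a); heap: [0-1 FREE][2-5 ALLOC][6-25 FREE]
Op 4: free(b) -> (freed b); heap: [0-25 FREE]
Op 5: c = malloc(1) -> c = 0; heap: [0-0 ALLOC][1-25 FREE]
Op 6: d = malloc(4) -> d = 1; heap: [0-0 ALLOC][1-4 ALLOC][5-25 FREE]
Op 7: e = malloc(5) -> e = 5; heap: [0-0 ALLOC][1-4 ALLOC][5-9 ALLOC][10-25 FREE]
Op 8: f = malloc(2) -> f = 10; heap: [0-0 ALLOC][1-4 ALLOC][5-9 ALLOC][10-11 ALLOC][12-25 FREE]
malloc(9): first-fit scan over [0-0 ALLOC][1-4 ALLOC][5-9 ALLOC][10-11 ALLOC][12-25 FREE] -> 12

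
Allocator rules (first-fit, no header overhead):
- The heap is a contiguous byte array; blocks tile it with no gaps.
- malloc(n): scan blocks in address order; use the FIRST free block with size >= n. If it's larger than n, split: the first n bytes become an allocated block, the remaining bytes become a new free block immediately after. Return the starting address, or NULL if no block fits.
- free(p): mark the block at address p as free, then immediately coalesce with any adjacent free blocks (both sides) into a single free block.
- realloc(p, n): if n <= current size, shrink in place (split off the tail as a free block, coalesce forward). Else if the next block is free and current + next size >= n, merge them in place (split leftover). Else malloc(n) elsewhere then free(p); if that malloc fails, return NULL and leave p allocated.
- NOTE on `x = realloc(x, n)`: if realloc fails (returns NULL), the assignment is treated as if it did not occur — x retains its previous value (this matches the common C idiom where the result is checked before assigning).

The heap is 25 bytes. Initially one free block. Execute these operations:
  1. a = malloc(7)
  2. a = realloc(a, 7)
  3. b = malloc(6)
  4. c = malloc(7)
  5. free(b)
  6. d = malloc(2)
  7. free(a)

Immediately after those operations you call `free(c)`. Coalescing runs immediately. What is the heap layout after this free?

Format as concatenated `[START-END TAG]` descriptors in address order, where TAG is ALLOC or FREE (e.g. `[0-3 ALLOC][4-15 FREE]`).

Op 1: a = malloc(7) -> a = 0; heap: [0-6 ALLOC][7-24 FREE]
Op 2: a = realloc(a, 7) -> a = 0; heap: [0-6 ALLOC][7-24 FREE]
Op 3: b = malloc(6) -> b = 7; heap: [0-6 ALLOC][7-12 ALLOC][13-24 FREE]
Op 4: c = malloc(7) -> c = 13; heap: [0-6 ALLOC][7-12 ALLOC][13-19 ALLOC][20-24 FREE]
Op 5: free(b) -> (freed b); heap: [0-6 ALLOC][7-12 FREE][13-19 ALLOC][20-24 FREE]
Op 6: d = malloc(2) -> d = 7; heap: [0-6 ALLOC][7-8 ALLOC][9-12 FREE][13-19 ALLOC][20-24 FREE]
Op 7: free(a) -> (freed a); heap: [0-6 FREE][7-8 ALLOC][9-12 FREE][13-19 ALLOC][20-24 FREE]
free(c): c = 13 -> block [13-19 ALLOC]; mark free, coalesce with adjacent free neighbors -> [0-6 FREE][7-8 ALLOC][9-24 FREE]

Answer: [0-6 FREE][7-8 ALLOC][9-24 FREE]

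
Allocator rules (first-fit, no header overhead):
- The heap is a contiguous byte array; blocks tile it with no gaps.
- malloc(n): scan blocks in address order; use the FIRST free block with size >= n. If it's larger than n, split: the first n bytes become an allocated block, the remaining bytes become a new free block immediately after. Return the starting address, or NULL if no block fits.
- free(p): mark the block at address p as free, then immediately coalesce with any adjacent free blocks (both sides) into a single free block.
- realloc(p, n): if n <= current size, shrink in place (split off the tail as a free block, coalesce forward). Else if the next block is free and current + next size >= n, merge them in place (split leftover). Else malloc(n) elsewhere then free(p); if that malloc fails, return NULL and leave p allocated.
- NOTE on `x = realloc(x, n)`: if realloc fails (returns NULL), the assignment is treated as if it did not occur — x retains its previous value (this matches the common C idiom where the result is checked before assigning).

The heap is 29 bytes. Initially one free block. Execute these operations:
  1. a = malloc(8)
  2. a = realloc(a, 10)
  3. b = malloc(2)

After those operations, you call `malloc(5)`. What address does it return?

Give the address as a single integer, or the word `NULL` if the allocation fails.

Answer: 12

Derivation:
Op 1: a = malloc(8) -> a = 0; heap: [0-7 ALLOC][8-28 FREE]
Op 2: a = realloc(a, 10) -> a = 0; heap: [0-9 ALLOC][10-28 FREE]
Op 3: b = malloc(2) -> b = 10; heap: [0-9 ALLOC][10-11 ALLOC][12-28 FREE]
malloc(5): first-fit scan over [0-9 ALLOC][10-11 ALLOC][12-28 FREE] -> 12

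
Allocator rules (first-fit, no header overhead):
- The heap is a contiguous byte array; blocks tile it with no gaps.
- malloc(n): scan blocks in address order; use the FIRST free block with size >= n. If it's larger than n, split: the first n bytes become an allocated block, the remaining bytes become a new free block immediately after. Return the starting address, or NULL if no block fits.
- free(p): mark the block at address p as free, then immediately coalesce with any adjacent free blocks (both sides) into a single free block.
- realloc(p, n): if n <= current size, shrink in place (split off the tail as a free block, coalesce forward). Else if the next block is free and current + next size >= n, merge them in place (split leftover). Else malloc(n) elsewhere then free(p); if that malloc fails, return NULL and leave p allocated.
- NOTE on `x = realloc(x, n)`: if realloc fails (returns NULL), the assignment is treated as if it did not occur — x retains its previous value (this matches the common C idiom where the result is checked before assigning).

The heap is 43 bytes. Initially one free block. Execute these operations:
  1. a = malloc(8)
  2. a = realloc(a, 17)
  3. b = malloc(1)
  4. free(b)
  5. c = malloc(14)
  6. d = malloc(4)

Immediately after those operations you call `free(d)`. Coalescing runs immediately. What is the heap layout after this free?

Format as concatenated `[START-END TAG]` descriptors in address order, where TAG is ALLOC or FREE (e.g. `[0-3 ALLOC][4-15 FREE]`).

Answer: [0-16 ALLOC][17-30 ALLOC][31-42 FREE]

Derivation:
Op 1: a = malloc(8) -> a = 0; heap: [0-7 ALLOC][8-42 FREE]
Op 2: a = realloc(a, 17) -> a = 0; heap: [0-16 ALLOC][17-42 FREE]
Op 3: b = malloc(1) -> b = 17; heap: [0-16 ALLOC][17-17 ALLOC][18-42 FREE]
Op 4: free(b) -> (freed b); heap: [0-16 ALLOC][17-42 FREE]
Op 5: c = malloc(14) -> c = 17; heap: [0-16 ALLOC][17-30 ALLOC][31-42 FREE]
Op 6: d = malloc(4) -> d = 31; heap: [0-16 ALLOC][17-30 ALLOC][31-34 ALLOC][35-42 FREE]
free(d): d = 31 -> block [31-34 ALLOC]; mark free, coalesce with adjacent free neighbors -> [0-16 ALLOC][17-30 ALLOC][31-42 FREE]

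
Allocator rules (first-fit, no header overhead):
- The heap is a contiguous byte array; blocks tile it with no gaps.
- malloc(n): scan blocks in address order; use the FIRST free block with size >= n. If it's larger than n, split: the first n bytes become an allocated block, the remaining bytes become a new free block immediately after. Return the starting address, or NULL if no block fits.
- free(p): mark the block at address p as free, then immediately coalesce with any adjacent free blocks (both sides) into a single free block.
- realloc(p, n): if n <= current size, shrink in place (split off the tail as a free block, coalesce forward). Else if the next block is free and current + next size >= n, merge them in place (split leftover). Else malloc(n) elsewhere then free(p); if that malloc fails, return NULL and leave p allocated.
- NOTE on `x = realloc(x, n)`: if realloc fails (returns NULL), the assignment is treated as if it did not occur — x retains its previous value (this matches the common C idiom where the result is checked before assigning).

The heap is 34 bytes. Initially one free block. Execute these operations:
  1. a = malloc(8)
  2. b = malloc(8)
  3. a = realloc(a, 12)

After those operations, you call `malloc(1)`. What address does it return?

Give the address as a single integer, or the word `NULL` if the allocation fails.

Op 1: a = malloc(8) -> a = 0; heap: [0-7 ALLOC][8-33 FREE]
Op 2: b = malloc(8) -> b = 8; heap: [0-7 ALLOC][8-15 ALLOC][16-33 FREE]
Op 3: a = realloc(a, 12) -> a = 16; heap: [0-7 FREE][8-15 ALLOC][16-27 ALLOC][28-33 FREE]
malloc(1): first-fit scan over [0-7 FREE][8-15 ALLOC][16-27 ALLOC][28-33 FREE] -> 0

Answer: 0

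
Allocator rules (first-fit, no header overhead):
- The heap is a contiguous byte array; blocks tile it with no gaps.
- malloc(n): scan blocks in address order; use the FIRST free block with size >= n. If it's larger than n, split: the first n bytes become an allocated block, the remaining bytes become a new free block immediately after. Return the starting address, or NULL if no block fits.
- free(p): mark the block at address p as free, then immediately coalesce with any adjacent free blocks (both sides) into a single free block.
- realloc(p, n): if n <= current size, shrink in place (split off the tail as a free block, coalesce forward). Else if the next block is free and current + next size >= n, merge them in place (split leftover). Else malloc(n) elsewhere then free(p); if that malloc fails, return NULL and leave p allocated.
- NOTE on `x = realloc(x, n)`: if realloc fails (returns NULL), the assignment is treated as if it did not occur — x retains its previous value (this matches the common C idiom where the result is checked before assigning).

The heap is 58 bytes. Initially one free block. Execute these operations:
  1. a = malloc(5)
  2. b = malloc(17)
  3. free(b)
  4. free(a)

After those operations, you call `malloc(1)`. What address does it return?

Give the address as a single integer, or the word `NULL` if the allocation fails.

Op 1: a = malloc(5) -> a = 0; heap: [0-4 ALLOC][5-57 FREE]
Op 2: b = malloc(17) -> b = 5; heap: [0-4 ALLOC][5-21 ALLOC][22-57 FREE]
Op 3: free(b) -> (freed b); heap: [0-4 ALLOC][5-57 FREE]
Op 4: free(a) -> (freed a); heap: [0-57 FREE]
malloc(1): first-fit scan over [0-57 FREE] -> 0

Answer: 0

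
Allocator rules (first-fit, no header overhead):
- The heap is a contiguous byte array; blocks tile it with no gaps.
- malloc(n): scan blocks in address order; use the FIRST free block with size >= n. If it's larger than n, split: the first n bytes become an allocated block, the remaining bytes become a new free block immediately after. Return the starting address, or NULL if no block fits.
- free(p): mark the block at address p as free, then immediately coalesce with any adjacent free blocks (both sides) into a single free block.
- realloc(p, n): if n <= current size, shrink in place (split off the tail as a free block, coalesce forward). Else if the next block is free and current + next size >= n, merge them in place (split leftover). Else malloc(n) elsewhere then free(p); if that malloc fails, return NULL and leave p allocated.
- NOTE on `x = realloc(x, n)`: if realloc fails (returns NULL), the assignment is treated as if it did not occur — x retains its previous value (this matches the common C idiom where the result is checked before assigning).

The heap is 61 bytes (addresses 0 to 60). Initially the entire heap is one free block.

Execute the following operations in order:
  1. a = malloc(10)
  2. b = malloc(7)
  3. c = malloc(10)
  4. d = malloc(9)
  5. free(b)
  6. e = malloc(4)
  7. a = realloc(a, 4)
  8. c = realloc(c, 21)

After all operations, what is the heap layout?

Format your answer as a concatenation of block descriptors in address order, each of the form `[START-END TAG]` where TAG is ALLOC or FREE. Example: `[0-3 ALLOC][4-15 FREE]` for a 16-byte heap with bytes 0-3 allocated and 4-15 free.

Op 1: a = malloc(10) -> a = 0; heap: [0-9 ALLOC][10-60 FREE]
Op 2: b = malloc(7) -> b = 10; heap: [0-9 ALLOC][10-16 ALLOC][17-60 FREE]
Op 3: c = malloc(10) -> c = 17; heap: [0-9 ALLOC][10-16 ALLOC][17-26 ALLOC][27-60 FREE]
Op 4: d = malloc(9) -> d = 27; heap: [0-9 ALLOC][10-16 ALLOC][17-26 ALLOC][27-35 ALLOC][36-60 FREE]
Op 5: free(b) -> (freed b); heap: [0-9 ALLOC][10-16 FREE][17-26 ALLOC][27-35 ALLOC][36-60 FREE]
Op 6: e = malloc(4) -> e = 10; heap: [0-9 ALLOC][10-13 ALLOC][14-16 FREE][17-26 ALLOC][27-35 ALLOC][36-60 FREE]
Op 7: a = realloc(a, 4) -> a = 0; heap: [0-3 ALLOC][4-9 FREE][10-13 ALLOC][14-16 FREE][17-26 ALLOC][27-35 ALLOC][36-60 FREE]
Op 8: c = realloc(c, 21) -> c = 36; heap: [0-3 ALLOC][4-9 FREE][10-13 ALLOC][14-26 FREE][27-35 ALLOC][36-56 ALLOC][57-60 FREE]

Answer: [0-3 ALLOC][4-9 FREE][10-13 ALLOC][14-26 FREE][27-35 ALLOC][36-56 ALLOC][57-60 FREE]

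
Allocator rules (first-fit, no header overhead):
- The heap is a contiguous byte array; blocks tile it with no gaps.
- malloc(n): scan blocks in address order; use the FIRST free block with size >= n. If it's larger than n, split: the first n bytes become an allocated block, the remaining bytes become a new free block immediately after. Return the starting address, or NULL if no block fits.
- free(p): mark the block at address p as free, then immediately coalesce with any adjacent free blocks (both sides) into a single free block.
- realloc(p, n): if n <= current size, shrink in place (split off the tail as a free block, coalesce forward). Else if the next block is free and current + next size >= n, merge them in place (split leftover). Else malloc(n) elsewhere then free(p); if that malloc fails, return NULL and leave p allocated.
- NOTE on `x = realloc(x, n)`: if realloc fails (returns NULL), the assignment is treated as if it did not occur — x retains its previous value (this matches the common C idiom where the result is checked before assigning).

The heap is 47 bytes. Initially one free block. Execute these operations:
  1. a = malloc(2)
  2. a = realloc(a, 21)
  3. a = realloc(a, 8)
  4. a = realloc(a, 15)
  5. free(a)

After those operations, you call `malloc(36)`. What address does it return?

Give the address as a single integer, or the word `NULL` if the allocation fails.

Op 1: a = malloc(2) -> a = 0; heap: [0-1 ALLOC][2-46 FREE]
Op 2: a = realloc(a, 21) -> a = 0; heap: [0-20 ALLOC][21-46 FREE]
Op 3: a = realloc(a, 8) -> a = 0; heap: [0-7 ALLOC][8-46 FREE]
Op 4: a = realloc(a, 15) -> a = 0; heap: [0-14 ALLOC][15-46 FREE]
Op 5: free(a) -> (freed a); heap: [0-46 FREE]
malloc(36): first-fit scan over [0-46 FREE] -> 0

Answer: 0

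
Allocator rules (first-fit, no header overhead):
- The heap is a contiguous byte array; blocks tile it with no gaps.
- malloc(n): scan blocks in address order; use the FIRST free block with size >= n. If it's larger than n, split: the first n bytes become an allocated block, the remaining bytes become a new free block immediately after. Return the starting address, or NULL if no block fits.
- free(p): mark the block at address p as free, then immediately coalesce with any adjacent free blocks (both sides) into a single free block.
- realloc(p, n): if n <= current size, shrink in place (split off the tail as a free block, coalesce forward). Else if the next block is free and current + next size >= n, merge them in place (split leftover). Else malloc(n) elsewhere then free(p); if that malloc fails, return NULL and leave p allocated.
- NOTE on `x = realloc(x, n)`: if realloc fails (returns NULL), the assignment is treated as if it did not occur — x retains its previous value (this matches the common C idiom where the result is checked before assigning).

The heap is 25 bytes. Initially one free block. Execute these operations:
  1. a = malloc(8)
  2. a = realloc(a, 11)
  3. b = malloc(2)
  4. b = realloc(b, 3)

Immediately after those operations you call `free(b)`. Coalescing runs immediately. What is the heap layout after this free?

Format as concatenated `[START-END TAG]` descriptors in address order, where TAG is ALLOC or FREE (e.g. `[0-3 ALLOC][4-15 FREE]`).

Op 1: a = malloc(8) -> a = 0; heap: [0-7 ALLOC][8-24 FREE]
Op 2: a = realloc(a, 11) -> a = 0; heap: [0-10 ALLOC][11-24 FREE]
Op 3: b = malloc(2) -> b = 11; heap: [0-10 ALLOC][11-12 ALLOC][13-24 FREE]
Op 4: b = realloc(b, 3) -> b = 11; heap: [0-10 ALLOC][11-13 ALLOC][14-24 FREE]
free(b): b = 11 -> block [11-13 ALLOC]; mark free, coalesce with adjacent free neighbors -> [0-10 ALLOC][11-24 FREE]

Answer: [0-10 ALLOC][11-24 FREE]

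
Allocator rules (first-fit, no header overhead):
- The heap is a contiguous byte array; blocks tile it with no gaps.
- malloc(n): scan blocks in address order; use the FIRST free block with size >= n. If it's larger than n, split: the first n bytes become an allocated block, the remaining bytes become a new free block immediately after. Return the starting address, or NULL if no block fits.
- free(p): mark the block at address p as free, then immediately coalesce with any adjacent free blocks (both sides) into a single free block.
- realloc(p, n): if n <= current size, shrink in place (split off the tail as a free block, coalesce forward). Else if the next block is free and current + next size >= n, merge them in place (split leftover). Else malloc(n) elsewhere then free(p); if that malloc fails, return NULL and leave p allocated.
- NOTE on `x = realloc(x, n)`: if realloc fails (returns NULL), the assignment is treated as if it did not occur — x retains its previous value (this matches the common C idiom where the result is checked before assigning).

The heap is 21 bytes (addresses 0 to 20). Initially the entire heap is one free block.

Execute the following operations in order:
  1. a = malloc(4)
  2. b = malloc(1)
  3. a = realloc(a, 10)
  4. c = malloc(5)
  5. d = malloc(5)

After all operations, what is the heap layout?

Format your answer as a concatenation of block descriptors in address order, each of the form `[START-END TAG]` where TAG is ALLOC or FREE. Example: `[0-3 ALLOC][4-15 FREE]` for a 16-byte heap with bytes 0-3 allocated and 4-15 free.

Answer: [0-3 FREE][4-4 ALLOC][5-14 ALLOC][15-19 ALLOC][20-20 FREE]

Derivation:
Op 1: a = malloc(4) -> a = 0; heap: [0-3 ALLOC][4-20 FREE]
Op 2: b = malloc(1) -> b = 4; heap: [0-3 ALLOC][4-4 ALLOC][5-20 FREE]
Op 3: a = realloc(a, 10) -> a = 5; heap: [0-3 FREE][4-4 ALLOC][5-14 ALLOC][15-20 FREE]
Op 4: c = malloc(5) -> c = 15; heap: [0-3 FREE][4-4 ALLOC][5-14 ALLOC][15-19 ALLOC][20-20 FREE]
Op 5: d = malloc(5) -> d = NULL; heap: [0-3 FREE][4-4 ALLOC][5-14 ALLOC][15-19 ALLOC][20-20 FREE]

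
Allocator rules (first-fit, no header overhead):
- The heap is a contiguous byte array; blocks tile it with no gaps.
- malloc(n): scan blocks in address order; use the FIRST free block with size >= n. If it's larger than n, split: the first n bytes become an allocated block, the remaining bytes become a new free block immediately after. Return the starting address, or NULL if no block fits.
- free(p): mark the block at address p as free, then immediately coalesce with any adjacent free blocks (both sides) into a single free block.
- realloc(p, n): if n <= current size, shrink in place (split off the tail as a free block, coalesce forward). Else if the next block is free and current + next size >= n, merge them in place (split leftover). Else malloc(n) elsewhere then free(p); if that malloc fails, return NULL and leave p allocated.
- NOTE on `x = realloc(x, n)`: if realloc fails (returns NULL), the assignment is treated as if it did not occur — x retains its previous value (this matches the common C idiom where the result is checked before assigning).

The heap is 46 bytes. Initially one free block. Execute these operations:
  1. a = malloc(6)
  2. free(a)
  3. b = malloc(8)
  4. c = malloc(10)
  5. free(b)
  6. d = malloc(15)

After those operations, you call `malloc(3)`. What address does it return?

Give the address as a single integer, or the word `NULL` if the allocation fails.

Op 1: a = malloc(6) -> a = 0; heap: [0-5 ALLOC][6-45 FREE]
Op 2: free(a) -> (freed a); heap: [0-45 FREE]
Op 3: b = malloc(8) -> b = 0; heap: [0-7 ALLOC][8-45 FREE]
Op 4: c = malloc(10) -> c = 8; heap: [0-7 ALLOC][8-17 ALLOC][18-45 FREE]
Op 5: free(b) -> (freed b); heap: [0-7 FREE][8-17 ALLOC][18-45 FREE]
Op 6: d = malloc(15) -> d = 18; heap: [0-7 FREE][8-17 ALLOC][18-32 ALLOC][33-45 FREE]
malloc(3): first-fit scan over [0-7 FREE][8-17 ALLOC][18-32 ALLOC][33-45 FREE] -> 0

Answer: 0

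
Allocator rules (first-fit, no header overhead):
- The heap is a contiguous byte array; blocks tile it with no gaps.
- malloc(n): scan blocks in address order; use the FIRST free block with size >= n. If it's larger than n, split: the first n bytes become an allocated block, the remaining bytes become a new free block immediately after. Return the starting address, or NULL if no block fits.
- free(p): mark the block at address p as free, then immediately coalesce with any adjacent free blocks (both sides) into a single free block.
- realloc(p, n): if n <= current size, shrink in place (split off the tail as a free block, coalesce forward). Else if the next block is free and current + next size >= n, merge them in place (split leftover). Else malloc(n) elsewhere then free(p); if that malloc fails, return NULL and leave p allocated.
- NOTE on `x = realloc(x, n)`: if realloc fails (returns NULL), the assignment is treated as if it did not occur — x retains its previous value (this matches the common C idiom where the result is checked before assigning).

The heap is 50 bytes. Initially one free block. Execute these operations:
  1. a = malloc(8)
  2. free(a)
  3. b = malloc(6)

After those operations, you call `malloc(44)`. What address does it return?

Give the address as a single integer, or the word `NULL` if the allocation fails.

Op 1: a = malloc(8) -> a = 0; heap: [0-7 ALLOC][8-49 FREE]
Op 2: free(a) -> (freed a); heap: [0-49 FREE]
Op 3: b = malloc(6) -> b = 0; heap: [0-5 ALLOC][6-49 FREE]
malloc(44): first-fit scan over [0-5 ALLOC][6-49 FREE] -> 6

Answer: 6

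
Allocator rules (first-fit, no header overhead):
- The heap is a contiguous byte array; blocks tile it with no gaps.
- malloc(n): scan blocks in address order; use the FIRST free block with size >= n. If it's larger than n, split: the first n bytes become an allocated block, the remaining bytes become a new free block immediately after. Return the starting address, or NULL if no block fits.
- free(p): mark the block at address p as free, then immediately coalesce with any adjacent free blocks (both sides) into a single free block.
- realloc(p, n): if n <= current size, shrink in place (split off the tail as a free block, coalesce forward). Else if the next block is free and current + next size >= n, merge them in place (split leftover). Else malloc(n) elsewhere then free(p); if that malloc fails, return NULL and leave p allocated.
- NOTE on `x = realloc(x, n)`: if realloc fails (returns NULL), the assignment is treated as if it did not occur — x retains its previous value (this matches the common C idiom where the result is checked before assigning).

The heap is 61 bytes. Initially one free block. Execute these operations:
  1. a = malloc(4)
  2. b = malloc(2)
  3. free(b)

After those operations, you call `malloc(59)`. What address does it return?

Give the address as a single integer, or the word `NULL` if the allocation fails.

Op 1: a = malloc(4) -> a = 0; heap: [0-3 ALLOC][4-60 FREE]
Op 2: b = malloc(2) -> b = 4; heap: [0-3 ALLOC][4-5 ALLOC][6-60 FREE]
Op 3: free(b) -> (freed b); heap: [0-3 ALLOC][4-60 FREE]
malloc(59): first-fit scan over [0-3 ALLOC][4-60 FREE] -> NULL

Answer: NULL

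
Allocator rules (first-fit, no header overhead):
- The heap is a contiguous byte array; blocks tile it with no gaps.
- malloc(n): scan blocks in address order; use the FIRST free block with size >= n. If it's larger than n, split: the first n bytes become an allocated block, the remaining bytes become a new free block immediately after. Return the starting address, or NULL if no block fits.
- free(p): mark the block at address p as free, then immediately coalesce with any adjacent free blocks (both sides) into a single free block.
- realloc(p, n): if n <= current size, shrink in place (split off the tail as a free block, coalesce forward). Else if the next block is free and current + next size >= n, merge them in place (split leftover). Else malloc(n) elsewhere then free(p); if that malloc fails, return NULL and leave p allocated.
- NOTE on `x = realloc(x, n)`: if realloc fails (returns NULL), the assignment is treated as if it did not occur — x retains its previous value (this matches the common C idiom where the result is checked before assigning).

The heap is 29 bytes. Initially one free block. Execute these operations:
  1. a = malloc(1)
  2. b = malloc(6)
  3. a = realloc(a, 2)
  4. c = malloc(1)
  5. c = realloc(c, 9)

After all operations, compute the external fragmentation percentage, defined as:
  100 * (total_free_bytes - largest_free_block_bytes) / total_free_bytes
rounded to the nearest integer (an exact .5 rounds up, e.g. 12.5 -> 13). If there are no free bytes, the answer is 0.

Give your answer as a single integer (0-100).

Answer: 8

Derivation:
Op 1: a = malloc(1) -> a = 0; heap: [0-0 ALLOC][1-28 FREE]
Op 2: b = malloc(6) -> b = 1; heap: [0-0 ALLOC][1-6 ALLOC][7-28 FREE]
Op 3: a = realloc(a, 2) -> a = 7; heap: [0-0 FREE][1-6 ALLOC][7-8 ALLOC][9-28 FREE]
Op 4: c = malloc(1) -> c = 0; heap: [0-0 ALLOC][1-6 ALLOC][7-8 ALLOC][9-28 FREE]
Op 5: c = realloc(c, 9) -> c = 9; heap: [0-0 FREE][1-6 ALLOC][7-8 ALLOC][9-17 ALLOC][18-28 FREE]
Free blocks: [1 11] total_free=12 largest=11 -> 100*(12-11)/12 = 100/12 ≈ 8.333 -> rounds to 8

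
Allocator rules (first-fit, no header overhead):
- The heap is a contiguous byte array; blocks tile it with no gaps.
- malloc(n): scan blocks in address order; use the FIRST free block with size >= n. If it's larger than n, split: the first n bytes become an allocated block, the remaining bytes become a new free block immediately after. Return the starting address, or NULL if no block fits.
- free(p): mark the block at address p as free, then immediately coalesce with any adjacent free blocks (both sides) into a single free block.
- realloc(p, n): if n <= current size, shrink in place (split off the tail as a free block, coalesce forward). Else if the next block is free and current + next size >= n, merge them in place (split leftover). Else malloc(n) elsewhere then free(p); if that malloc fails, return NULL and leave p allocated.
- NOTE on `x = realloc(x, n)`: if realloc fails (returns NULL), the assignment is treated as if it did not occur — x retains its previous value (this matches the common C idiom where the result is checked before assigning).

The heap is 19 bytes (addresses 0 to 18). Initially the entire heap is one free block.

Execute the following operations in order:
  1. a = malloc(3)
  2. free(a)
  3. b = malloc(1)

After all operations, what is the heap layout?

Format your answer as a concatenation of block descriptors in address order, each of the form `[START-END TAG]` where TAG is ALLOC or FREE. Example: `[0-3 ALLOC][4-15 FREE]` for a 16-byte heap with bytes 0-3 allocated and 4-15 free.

Op 1: a = malloc(3) -> a = 0; heap: [0-2 ALLOC][3-18 FREE]
Op 2: free(a) -> (freed a); heap: [0-18 FREE]
Op 3: b = malloc(1) -> b = 0; heap: [0-0 ALLOC][1-18 FREE]

Answer: [0-0 ALLOC][1-18 FREE]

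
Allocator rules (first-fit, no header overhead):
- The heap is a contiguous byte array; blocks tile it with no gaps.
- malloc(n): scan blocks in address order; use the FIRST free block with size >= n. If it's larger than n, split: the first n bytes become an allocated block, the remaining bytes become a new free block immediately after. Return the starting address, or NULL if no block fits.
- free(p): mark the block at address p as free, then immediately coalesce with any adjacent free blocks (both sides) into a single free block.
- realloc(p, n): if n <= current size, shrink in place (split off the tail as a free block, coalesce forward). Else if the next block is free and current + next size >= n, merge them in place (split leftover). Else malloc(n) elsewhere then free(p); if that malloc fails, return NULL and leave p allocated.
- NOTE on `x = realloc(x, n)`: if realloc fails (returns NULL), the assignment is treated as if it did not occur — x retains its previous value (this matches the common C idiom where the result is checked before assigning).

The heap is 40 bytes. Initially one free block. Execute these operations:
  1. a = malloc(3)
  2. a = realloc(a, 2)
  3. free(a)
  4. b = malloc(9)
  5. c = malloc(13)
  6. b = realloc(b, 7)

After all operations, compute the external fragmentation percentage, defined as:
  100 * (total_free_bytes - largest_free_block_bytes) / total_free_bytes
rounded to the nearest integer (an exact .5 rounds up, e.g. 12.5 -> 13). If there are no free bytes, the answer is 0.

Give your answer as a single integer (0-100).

Op 1: a = malloc(3) -> a = 0; heap: [0-2 ALLOC][3-39 FREE]
Op 2: a = realloc(a, 2) -> a = 0; heap: [0-1 ALLOC][2-39 FREE]
Op 3: free(a) -> (freed a); heap: [0-39 FREE]
Op 4: b = malloc(9) -> b = 0; heap: [0-8 ALLOC][9-39 FREE]
Op 5: c = malloc(13) -> c = 9; heap: [0-8 ALLOC][9-21 ALLOC][22-39 FREE]
Op 6: b = realloc(b, 7) -> b = 0; heap: [0-6 ALLOC][7-8 FREE][9-21 ALLOC][22-39 FREE]
Free blocks: [2 18] total_free=20 largest=18 -> 100*(20-18)/20 = 200/20 = 10

Answer: 10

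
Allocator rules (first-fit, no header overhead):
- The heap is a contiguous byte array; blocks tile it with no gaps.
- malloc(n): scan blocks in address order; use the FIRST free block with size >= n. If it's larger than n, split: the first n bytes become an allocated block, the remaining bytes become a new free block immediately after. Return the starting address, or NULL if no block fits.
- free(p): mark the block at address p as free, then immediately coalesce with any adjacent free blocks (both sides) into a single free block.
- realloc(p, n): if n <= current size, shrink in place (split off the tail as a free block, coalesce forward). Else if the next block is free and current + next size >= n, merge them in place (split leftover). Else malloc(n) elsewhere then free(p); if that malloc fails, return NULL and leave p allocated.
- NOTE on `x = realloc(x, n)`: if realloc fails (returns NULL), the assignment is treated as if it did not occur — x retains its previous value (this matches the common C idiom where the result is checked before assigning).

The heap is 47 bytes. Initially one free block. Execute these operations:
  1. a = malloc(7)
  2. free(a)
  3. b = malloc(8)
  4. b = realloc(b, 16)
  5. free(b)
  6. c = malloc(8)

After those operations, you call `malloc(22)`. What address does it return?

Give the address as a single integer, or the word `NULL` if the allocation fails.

Op 1: a = malloc(7) -> a = 0; heap: [0-6 ALLOC][7-46 FREE]
Op 2: free(a) -> (freed a); heap: [0-46 FREE]
Op 3: b = malloc(8) -> b = 0; heap: [0-7 ALLOC][8-46 FREE]
Op 4: b = realloc(b, 16) -> b = 0; heap: [0-15 ALLOC][16-46 FREE]
Op 5: free(b) -> (freed b); heap: [0-46 FREE]
Op 6: c = malloc(8) -> c = 0; heap: [0-7 ALLOC][8-46 FREE]
malloc(22): first-fit scan over [0-7 ALLOC][8-46 FREE] -> 8

Answer: 8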